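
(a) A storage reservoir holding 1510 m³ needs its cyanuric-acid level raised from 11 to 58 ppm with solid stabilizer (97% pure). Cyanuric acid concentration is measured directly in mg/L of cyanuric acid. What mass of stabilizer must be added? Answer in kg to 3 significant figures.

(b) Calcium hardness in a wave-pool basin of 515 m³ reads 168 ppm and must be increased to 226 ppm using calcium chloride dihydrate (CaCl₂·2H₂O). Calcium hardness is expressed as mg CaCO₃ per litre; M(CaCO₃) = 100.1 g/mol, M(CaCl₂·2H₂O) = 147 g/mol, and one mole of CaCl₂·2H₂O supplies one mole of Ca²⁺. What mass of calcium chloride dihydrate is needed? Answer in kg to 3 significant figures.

(a) 73.2 kg; (b) 43.9 kg

(a) Volume: 1510 m³ = 1,510,000 L.
(a) CYA to add: (58 − 11) = 47 mg/L × 1,510,000 L = 70,970 g cyanuric acid.
(a) At 97% purity: 70,970 / 0.97 = 73,160 g product.

(b) Volume: 515 m³ = 515,000 L.
(b) Hardness to add: (226 − 168) = 58 mg/L as CaCO₃ × 515,000 L = 29,870 g as CaCO₃.
(b) Moles of Ca²⁺ (1 mol Ca²⁺ ≡ 1 mol CaCO₃): 29,870 / 100.1 g/mol = 298.4 mol.
(b) Mass of CaCl₂·2H₂O: 298.4 × 147 = 43,870 g.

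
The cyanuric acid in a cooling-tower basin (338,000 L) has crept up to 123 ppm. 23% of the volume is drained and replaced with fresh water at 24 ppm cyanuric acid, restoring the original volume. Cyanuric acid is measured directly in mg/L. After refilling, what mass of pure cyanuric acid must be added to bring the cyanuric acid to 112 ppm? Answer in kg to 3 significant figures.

3.98 kg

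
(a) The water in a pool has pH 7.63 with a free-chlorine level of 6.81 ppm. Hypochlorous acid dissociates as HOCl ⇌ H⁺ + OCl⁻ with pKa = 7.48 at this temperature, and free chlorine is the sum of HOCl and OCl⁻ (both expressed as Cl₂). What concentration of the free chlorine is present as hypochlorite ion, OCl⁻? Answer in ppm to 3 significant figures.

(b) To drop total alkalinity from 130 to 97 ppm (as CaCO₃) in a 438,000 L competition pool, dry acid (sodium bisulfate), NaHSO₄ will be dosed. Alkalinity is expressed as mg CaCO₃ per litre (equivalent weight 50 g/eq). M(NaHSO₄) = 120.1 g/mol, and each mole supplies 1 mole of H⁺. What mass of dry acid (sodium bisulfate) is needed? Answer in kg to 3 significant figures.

(a) 3.99 ppm; (b) 34.7 kg

(a) [OCl⁻]/[HOCl] = 10^(pH − pKa) = 10^(7.63 − 7.48) = 10^0.15 = 1.413.
(a) Fraction as HOCl = 1 / (1 + 1.413) = 0.4145.
(a) OCl⁻ = (1 − 0.4145) × 6.81 ppm = 3.987 ppm.

(b) Alkalinity to neutralize: (130 − 97) = 33 mg/L as CaCO₃ × 438,000 L = 14,450 g as CaCO₃.
(b) Equivalents of H⁺ required: 14,450 ÷ 50 g/eq = 289.1 eq = 289.1 mol NaHSO₄.
(b) Mass of NaHSO₄: 289.1 × 120.1 = 34,720 g.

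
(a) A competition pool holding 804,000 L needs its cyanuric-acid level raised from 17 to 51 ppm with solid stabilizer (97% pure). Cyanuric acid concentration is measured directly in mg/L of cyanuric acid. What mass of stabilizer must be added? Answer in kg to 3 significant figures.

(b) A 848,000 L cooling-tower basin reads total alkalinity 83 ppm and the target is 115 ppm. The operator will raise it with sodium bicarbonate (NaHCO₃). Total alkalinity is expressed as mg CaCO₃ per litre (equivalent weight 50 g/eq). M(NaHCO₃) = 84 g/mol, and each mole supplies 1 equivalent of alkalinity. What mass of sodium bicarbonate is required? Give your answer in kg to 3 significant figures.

(a) CYA to add: (51 − 17) = 34 mg/L × 804,000 L = 27,340 g cyanuric acid.
(a) At 97% purity: 27,340 / 0.97 = 28,180 g product.

(b) Alkalinity to add: (115 − 83) = 32 mg/L as CaCO₃ × 848,000 L = 27,140 g as CaCO₃.
(b) Equivalents: 27,140 g ÷ 50 g/eq = 542.7 eq.
(b) NaHCO₃ supplies 1 eq per mole → 542.7 mol.
(b) Mass: 542.7 mol × 84 g/mol = 45,590 g.

(a) 28.2 kg; (b) 45.6 kg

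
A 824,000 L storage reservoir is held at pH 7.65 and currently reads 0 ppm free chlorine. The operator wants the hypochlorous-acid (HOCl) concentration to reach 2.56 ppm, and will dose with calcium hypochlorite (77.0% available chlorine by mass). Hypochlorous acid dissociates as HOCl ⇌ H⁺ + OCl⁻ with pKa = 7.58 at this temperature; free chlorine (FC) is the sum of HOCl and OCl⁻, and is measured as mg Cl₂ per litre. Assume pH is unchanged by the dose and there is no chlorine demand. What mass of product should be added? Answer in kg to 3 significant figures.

5.96 kg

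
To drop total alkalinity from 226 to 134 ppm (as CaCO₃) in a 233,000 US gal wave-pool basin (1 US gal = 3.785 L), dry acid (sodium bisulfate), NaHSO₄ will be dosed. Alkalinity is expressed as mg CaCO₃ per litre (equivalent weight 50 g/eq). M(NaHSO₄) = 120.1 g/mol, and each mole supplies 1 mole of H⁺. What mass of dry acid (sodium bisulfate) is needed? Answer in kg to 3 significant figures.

Volume: 233,000 US gal × 3.785 L/gal = 881,905 L.
Alkalinity to neutralize: (226 − 134) = 92 mg/L as CaCO₃ × 881,905 L = 81,140 g as CaCO₃.
Equivalents of H⁺ required: 81,140 ÷ 50 g/eq = 1623 eq = 1623 mol NaHSO₄.
Mass of NaHSO₄: 1623 × 120.1 = 194,900 g.

195 kg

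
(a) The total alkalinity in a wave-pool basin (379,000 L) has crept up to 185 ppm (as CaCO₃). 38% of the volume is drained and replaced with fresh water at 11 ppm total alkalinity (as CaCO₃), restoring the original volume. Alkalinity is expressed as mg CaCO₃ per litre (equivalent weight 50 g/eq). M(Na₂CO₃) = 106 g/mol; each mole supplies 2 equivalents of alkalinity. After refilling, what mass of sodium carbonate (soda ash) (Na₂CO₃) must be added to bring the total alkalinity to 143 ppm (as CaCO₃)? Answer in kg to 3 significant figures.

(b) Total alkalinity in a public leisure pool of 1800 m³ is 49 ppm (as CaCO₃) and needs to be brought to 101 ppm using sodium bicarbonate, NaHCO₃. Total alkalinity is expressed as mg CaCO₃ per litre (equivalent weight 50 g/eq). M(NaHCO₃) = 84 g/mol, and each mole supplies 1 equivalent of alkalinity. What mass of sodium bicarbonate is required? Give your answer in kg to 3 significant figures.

(a) 9.69 kg; (b) 157 kg

(a) After draining 38% and refilling: 185 × 0.62 + 11 × 0.38 = 118.88 ppm.
(a) Deficit to target: 143 − 118.88 = 24.12 mg/L.
(a) As CaCO₃: 24.12 mg/L × 379,000 L = 9141 g; ÷ 50 g/eq ÷ 2 = 91.41 mol Na₂CO₃.
(a) Mass: 91.41 × 106 = 9690 g.

(b) Volume: 1800 m³ = 1,800,000 L.
(b) Alkalinity to add: (101 − 49) = 52 mg/L as CaCO₃ × 1,800,000 L = 93,600 g as CaCO₃.
(b) Equivalents: 93,600 g ÷ 50 g/eq = 1872 eq.
(b) NaHCO₃ supplies 1 eq per mole → 1872 mol.
(b) Mass: 1872 mol × 84 g/mol = 157,200 g.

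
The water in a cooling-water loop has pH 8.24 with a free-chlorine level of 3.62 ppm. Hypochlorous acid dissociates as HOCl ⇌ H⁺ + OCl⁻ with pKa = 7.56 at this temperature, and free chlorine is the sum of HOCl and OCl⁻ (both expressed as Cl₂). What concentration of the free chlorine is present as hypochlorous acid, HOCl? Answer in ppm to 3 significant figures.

0.626 ppm

[OCl⁻]/[HOCl] = 10^(pH − pKa) = 10^(8.24 − 7.56) = 10^0.68 = 4.786.
Fraction as HOCl = 1 / (1 + 4.786) = 0.1728.
HOCl = 0.1728 × 3.62 ppm = 0.6256 ppm.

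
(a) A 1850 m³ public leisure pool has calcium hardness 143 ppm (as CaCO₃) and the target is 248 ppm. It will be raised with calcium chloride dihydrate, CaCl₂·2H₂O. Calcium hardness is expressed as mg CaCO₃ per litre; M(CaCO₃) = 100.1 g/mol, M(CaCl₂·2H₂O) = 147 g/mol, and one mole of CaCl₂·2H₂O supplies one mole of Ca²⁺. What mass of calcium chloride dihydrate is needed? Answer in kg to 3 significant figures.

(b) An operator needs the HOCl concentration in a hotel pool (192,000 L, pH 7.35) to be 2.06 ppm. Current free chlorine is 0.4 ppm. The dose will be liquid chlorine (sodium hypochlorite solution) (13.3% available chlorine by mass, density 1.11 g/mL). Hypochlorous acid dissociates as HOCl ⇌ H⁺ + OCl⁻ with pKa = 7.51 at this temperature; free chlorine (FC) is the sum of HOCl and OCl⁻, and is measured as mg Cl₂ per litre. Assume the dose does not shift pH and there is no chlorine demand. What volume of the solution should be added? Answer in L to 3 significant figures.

(a) 285 kg; (b) 4.01 L

(a) Volume: 1850 m³ = 1,850,000 L.
(a) Hardness to add: (248 − 143) = 105 mg/L as CaCO₃ × 1,850,000 L = 194,200 g as CaCO₃.
(a) Moles of Ca²⁺ (1 mol Ca²⁺ ≡ 1 mol CaCO₃): 194,200 / 100.1 g/mol = 1941 mol.
(a) Mass of CaCl₂·2H₂O: 1941 × 147 = 285,300 g.

(b) [OCl⁻]/[HOCl] = 10^(pH − pKa) = 10^(7.35 − 7.51) = 0.6918; fraction as HOCl = 1/(1 + 0.6918) = 0.5911.
(b) Free chlorine required for 2.06 ppm HOCl: 2.06 / 0.5911 = 3.485 ppm.
(b) FC to add: 3.485 − 0.4 = 3.085 mg/L as Cl₂.
(b) Cl₂ equivalent: 3.085 mg/L × 192,000 L = 592.4 g.
(b) Product at 13.3% available Cl: 592.4 / 0.133 = 4454 g.
(b) Volume: 4454 g ÷ 1.11 g/mL = 4012 mL.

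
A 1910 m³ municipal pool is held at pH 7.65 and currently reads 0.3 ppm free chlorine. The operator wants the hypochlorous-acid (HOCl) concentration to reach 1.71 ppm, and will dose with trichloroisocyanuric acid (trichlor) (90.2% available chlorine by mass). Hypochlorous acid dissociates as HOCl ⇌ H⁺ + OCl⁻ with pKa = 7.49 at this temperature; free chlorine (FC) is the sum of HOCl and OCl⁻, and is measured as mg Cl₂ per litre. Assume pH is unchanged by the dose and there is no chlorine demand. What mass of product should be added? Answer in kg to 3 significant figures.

8.22 kg

Volume: 1910 m³ = 1,910,000 L.
[OCl⁻]/[HOCl] = 10^(pH − pKa) = 10^(7.65 − 7.49) = 1.445; fraction as HOCl = 1/(1 + 1.445) = 0.4089.
Free chlorine required for 1.71 ppm HOCl: 1.71 / 0.4089 = 4.182 ppm.
FC to add: 4.182 − 0.3 = 3.882 mg/L as Cl₂.
Cl₂ equivalent: 3.882 mg/L × 1,910,000 L = 7414 g.
Product at 90.2% available Cl: 7414 / 0.902 = 8220 g.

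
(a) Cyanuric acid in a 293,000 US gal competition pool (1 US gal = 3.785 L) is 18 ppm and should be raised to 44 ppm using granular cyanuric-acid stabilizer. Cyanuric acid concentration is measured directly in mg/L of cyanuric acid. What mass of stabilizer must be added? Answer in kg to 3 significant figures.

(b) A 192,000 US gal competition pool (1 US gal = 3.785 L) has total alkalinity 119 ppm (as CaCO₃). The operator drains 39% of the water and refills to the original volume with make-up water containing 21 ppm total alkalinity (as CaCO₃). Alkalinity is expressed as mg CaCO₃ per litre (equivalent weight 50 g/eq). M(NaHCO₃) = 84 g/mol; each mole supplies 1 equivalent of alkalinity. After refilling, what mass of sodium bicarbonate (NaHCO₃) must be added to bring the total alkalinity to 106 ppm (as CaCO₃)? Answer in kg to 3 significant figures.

(a) 28.8 kg; (b) 30.8 kg

(a) Volume: 293,000 US gal × 3.785 L/gal = 1,109,005 L.
(a) CYA to add: (44 − 18) = 26 mg/L × 1,109,005 L = 28,830 g cyanuric acid.

(b) Volume: 192,000 US gal × 3.785 L/gal = 726,720 L.
(b) After draining 39% and refilling: 119 × 0.61 + 21 × 0.39 = 80.78 ppm.
(b) Deficit to target: 106 − 80.78 = 25.22 mg/L.
(b) As CaCO₃: 25.22 mg/L × 726,720 L = 18,330 g; ÷ 50 g/eq ÷ 1 = 366.6 mol NaHCO₃.
(b) Mass: 366.6 × 84 = 30,790 g.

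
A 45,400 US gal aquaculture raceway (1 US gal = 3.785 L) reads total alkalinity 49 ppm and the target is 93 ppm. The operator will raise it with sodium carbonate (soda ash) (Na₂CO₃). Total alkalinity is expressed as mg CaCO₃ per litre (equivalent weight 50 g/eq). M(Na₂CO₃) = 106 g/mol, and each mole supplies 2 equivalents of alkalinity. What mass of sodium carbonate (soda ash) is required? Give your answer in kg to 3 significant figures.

8.01 kg

Volume: 45,400 US gal × 3.785 L/gal = 171,839 L.
Alkalinity to add: (93 − 49) = 44 mg/L as CaCO₃ × 171,839 L = 7561 g as CaCO₃.
Equivalents: 7561 g ÷ 50 g/eq = 151.2 eq.
Each mole of Na₂CO₃ supplies 2 eq, so 151.2 / 2 = 75.61 mol.
Mass: 75.61 mol × 106 g/mol = 8015 g.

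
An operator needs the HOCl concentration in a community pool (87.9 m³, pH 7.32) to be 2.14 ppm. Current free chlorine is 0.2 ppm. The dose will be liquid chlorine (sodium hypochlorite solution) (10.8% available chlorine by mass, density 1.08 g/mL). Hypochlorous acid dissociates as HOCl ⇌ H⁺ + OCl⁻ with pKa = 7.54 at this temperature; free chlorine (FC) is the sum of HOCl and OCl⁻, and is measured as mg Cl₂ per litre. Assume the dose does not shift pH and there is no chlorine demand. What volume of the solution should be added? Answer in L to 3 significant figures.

Volume: 87.9 m³ = 87,900 L.
[OCl⁻]/[HOCl] = 10^(pH − pKa) = 10^(7.32 − 7.54) = 0.6026; fraction as HOCl = 1/(1 + 0.6026) = 0.624.
Free chlorine required for 2.14 ppm HOCl: 2.14 / 0.624 = 3.429 ppm.
FC to add: 3.429 − 0.2 = 3.229 mg/L as Cl₂.
Cl₂ equivalent: 3.229 mg/L × 87,900 L = 283.9 g.
Product at 10.8% available Cl: 283.9 / 0.108 = 2628 g.
Volume: 2628 g ÷ 1.08 g/mL = 2434 mL.

2.43 L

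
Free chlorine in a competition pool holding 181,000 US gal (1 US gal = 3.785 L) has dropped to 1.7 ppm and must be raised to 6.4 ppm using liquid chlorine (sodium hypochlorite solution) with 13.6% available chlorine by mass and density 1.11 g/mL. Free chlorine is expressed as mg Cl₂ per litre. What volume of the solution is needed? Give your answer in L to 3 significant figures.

21.3 L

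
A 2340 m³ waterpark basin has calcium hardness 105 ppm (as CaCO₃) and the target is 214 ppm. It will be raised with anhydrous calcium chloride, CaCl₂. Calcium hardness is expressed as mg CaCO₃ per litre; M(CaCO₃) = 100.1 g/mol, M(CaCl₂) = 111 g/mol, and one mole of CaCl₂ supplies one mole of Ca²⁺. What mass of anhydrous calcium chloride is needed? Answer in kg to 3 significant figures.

Volume: 2340 m³ = 2,340,000 L.
Hardness to add: (214 − 105) = 109 mg/L as CaCO₃ × 2,340,000 L = 255,100 g as CaCO₃.
Moles of Ca²⁺ (1 mol Ca²⁺ ≡ 1 mol CaCO₃): 255,100 / 100.1 g/mol = 2548 mol.
Mass of CaCl₂: 2548 × 111 = 282,800 g.

283 kg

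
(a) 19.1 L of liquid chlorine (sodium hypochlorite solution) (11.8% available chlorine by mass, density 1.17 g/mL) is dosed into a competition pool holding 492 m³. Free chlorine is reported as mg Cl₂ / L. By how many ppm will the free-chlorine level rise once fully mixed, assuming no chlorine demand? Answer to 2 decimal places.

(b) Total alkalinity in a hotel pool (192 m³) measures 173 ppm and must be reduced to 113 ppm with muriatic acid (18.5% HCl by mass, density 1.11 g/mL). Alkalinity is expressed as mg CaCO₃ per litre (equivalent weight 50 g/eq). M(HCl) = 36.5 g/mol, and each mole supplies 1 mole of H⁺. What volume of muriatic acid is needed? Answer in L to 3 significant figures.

(a) Volume: 492 m³ = 492,000 L.
(a) Mass of solution: 19.1 L × 1000 mL/L × 1.17 g/mL = 22,350 g.
(a) Available chlorine delivered: 22,350 g × 0.118 = 2637 g as Cl₂.
(a) Concentration rise: 2637 g / 492,000 L = 5.36 mg/L = 5.36 ppm.

(b) Volume: 192 m³ = 192,000 L.
(b) Alkalinity to neutralize: (173 − 113) = 60 mg/L as CaCO₃ × 192,000 L = 11,520 g as CaCO₃.
(b) Equivalents of H⁺ required: 11,520 ÷ 50 g/eq = 230.4 eq = 230.4 mol HCl.
(b) Mass of HCl: 230.4 × 36.5 = 8410 g.
(b) Mass of 18.5% solution: 8410 / 0.185 = 45,460 g.
(b) Volume: 45,460 g ÷ 1.11 g/mL = 40,950 mL.

(a) 5.36 ppm; (b) 41.0 L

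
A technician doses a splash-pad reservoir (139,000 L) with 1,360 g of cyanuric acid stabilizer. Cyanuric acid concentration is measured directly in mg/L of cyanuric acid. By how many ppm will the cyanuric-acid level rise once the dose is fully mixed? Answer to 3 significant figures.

9.78 ppm

Rise: 1,360 g / 139,000 L × 1000 = 9.784 mg/L.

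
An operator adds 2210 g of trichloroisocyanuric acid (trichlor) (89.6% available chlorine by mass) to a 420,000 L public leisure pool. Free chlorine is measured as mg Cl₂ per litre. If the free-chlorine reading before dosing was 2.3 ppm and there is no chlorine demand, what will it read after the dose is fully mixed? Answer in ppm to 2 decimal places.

7.01 ppm

Available chlorine delivered: 2210 g × 0.896 = 1980 g as Cl₂.
Concentration rise: 1980 g / 420,000 L = 4.715 mg/L = 4.71 ppm.
Final FC: 2.3 + 4.71 = 7.01 ppm.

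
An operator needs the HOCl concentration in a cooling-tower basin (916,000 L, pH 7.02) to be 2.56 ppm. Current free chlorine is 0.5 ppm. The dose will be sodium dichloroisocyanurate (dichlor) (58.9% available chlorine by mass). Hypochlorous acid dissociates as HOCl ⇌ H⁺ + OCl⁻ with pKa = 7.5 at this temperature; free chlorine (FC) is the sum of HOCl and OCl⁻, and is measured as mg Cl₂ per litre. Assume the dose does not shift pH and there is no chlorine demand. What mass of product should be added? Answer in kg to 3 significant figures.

[OCl⁻]/[HOCl] = 10^(pH − pKa) = 10^(7.02 − 7.5) = 0.3311; fraction as HOCl = 1/(1 + 0.3311) = 0.7512.
Free chlorine required for 2.56 ppm HOCl: 2.56 / 0.7512 = 3.408 ppm.
FC to add: 3.408 − 0.5 = 2.908 mg/L as Cl₂.
Cl₂ equivalent: 2.908 mg/L × 916,000 L = 2663 g.
Product at 58.9% available Cl: 2663 / 0.589 = 4522 g.

4.52 kg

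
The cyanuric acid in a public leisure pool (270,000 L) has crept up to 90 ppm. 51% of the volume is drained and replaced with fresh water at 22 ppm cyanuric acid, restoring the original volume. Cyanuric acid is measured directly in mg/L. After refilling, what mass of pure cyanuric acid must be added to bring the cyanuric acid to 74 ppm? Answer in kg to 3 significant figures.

5.04 kg

After draining 51% and refilling: 90 × 0.49 + 22 × 0.51 = 55.32 ppm.
Deficit to target: 74 − 55.32 = 18.68 mg/L.
Mass: 18.68 mg/L × 270,000 L = 5044 g cyanuric acid.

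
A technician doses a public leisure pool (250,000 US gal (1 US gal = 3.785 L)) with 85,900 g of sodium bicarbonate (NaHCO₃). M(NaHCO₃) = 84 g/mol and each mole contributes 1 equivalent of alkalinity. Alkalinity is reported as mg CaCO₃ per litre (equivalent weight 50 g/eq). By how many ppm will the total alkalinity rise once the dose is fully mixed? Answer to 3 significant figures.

Volume: 250,000 US gal × 3.785 L/gal = 946,250 L.
Moles of NaHCO₃: 85,900 g ÷ 84 g/mol = 1023 mol → 1023 eq of alkalinity.
As CaCO₃: 1023 eq × 50 g/eq = 51,130 g.
Rise: 51,130 g / 946,250 L × 1000 = 54.04 mg/L.

54.0 ppm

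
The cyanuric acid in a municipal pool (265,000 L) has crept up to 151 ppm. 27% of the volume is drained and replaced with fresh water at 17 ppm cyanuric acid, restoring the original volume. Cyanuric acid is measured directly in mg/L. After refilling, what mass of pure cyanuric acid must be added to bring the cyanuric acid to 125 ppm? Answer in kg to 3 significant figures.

2.70 kg

After draining 27% and refilling: 151 × 0.73 + 17 × 0.27 = 114.82 ppm.
Deficit to target: 125 − 114.82 = 10.18 mg/L.
Mass: 10.18 mg/L × 265,000 L = 2698 g cyanuric acid.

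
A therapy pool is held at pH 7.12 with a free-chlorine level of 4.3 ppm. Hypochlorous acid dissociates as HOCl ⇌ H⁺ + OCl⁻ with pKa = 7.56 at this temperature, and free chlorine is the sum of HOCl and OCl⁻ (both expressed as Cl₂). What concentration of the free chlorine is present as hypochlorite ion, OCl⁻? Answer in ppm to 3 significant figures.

1.15 ppm

[OCl⁻]/[HOCl] = 10^(pH − pKa) = 10^(7.12 − 7.56) = 10^-0.44 = 0.3631.
Fraction as HOCl = 1 / (1 + 0.3631) = 0.7336.
OCl⁻ = (1 − 0.7336) × 4.3 ppm = 1.145 ppm.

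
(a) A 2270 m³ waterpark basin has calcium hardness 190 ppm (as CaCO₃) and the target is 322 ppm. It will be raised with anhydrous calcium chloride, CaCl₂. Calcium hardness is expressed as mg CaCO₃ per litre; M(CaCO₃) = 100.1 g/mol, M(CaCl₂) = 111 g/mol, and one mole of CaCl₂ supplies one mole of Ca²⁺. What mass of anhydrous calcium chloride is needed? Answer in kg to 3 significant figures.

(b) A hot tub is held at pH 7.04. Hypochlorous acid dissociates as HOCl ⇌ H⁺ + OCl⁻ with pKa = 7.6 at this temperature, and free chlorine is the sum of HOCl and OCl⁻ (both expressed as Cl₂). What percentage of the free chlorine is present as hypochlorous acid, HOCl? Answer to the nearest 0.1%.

(a) 332 kg; (b) 78.4%

(a) Volume: 2270 m³ = 2,270,000 L.
(a) Hardness to add: (322 − 190) = 132 mg/L as CaCO₃ × 2,270,000 L = 299,600 g as CaCO₃.
(a) Moles of Ca²⁺ (1 mol Ca²⁺ ≡ 1 mol CaCO₃): 299,600 / 100.1 g/mol = 2993 mol.
(a) Mass of CaCl₂: 2993 × 111 = 332,300 g.

(b) [OCl⁻]/[HOCl] = 10^(pH − pKa) = 10^(7.04 − 7.6) = 10^-0.56 = 0.2754.
(b) Fraction as HOCl = 1 / (1 + 0.2754) = 0.7841.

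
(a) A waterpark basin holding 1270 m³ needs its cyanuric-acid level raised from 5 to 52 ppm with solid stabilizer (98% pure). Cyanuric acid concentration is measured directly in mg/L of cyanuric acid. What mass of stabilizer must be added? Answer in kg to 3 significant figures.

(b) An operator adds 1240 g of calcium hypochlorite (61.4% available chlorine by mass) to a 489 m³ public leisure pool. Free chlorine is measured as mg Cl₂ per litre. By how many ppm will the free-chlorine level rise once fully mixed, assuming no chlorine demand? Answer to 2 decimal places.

(a) Volume: 1270 m³ = 1,270,000 L.
(a) CYA to add: (52 − 5) = 47 mg/L × 1,270,000 L = 59,690 g cyanuric acid.
(a) At 98% purity: 59,690 / 0.98 = 60,910 g product.

(b) Volume: 489 m³ = 489,000 L.
(b) Available chlorine delivered: 1240 g × 0.614 = 761.4 g as Cl₂.
(b) Concentration rise: 761.4 g / 489,000 L = 1.557 mg/L = 1.56 ppm.

(a) 60.9 kg; (b) 1.56 ppm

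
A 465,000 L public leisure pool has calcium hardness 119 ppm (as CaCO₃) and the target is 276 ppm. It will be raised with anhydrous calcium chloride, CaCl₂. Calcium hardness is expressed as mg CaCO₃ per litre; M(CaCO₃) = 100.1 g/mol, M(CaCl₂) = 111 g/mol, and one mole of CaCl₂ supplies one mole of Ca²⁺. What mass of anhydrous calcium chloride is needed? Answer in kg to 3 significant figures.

81.0 kg

Hardness to add: (276 − 119) = 157 mg/L as CaCO₃ × 465,000 L = 73,000 g as CaCO₃.
Moles of Ca²⁺ (1 mol Ca²⁺ ≡ 1 mol CaCO₃): 73,000 / 100.1 g/mol = 729.3 mol.
Mass of CaCl₂: 729.3 × 111 = 80,950 g.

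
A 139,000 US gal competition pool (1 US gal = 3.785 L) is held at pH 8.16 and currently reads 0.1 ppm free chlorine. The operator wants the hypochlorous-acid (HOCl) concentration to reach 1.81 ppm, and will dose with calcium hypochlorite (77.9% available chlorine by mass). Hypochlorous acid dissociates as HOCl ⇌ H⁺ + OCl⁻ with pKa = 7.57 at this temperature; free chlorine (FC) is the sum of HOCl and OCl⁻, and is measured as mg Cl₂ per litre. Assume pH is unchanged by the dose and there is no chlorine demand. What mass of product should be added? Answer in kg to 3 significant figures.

Volume: 139,000 US gal × 3.785 L/gal = 526,115 L.
[OCl⁻]/[HOCl] = 10^(pH − pKa) = 10^(8.16 − 7.57) = 3.89; fraction as HOCl = 1/(1 + 3.89) = 0.2045.
Free chlorine required for 1.81 ppm HOCl: 1.81 / 0.2045 = 8.852 ppm.
FC to add: 8.852 − 0.1 = 8.752 mg/L as Cl₂.
Cl₂ equivalent: 8.752 mg/L × 526,115 L = 4604 g.
Product at 77.9% available Cl: 4604 / 0.779 = 5911 g.

5.91 kg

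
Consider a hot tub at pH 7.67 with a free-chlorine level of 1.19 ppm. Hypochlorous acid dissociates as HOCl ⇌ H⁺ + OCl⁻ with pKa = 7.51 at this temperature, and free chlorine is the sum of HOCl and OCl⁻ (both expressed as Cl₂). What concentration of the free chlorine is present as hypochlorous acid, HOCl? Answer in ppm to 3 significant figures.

0.487 ppm

[OCl⁻]/[HOCl] = 10^(pH − pKa) = 10^(7.67 − 7.51) = 10^0.16 = 1.445.
Fraction as HOCl = 1 / (1 + 1.445) = 0.4089.
HOCl = 0.4089 × 1.19 ppm = 0.4866 ppm.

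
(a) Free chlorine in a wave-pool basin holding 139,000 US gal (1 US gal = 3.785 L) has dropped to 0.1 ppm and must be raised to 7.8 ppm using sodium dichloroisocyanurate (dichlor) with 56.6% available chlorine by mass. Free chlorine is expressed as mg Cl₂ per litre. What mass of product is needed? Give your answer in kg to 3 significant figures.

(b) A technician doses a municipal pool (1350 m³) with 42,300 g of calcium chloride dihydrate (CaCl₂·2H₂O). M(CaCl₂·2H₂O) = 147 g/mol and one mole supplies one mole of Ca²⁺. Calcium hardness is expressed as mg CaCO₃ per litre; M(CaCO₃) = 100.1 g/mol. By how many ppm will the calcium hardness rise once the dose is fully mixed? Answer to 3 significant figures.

(a) Volume: 139,000 US gal × 3.785 L/gal = 526,115 L.
(a) Chlorine deficit: 7.8 − 0.1 = 7.7 ppm = 7.7 mg/L as Cl₂.
(a) Cl₂ equivalent needed: 7.7 mg/L × 526,115 L = 4,051,000 mg = 4051 g.
(a) Product at 56.6% available chlorine: 4051 / 0.566 = 7157 g.

(b) Volume: 1350 m³ = 1,350,000 L.
(b) Moles of Ca²⁺: 42,300 g ÷ 147 g/mol = 287.8 mol.
(b) As CaCO₃: 287.8 mol × 100.1 g/mol = 28,800 g.
(b) Rise: 28,800 g / 1,350,000 L × 1000 = 21.34 mg/L.

(a) 7.16 kg; (b) 21.3 ppm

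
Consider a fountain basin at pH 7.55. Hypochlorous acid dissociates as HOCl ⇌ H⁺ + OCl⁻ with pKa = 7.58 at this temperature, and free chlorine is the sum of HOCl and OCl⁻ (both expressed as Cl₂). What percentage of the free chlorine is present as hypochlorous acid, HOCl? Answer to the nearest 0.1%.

[OCl⁻]/[HOCl] = 10^(pH − pKa) = 10^(7.55 − 7.58) = 10^-0.03 = 0.9333.
Fraction as HOCl = 1 / (1 + 0.9333) = 0.5173.

51.7%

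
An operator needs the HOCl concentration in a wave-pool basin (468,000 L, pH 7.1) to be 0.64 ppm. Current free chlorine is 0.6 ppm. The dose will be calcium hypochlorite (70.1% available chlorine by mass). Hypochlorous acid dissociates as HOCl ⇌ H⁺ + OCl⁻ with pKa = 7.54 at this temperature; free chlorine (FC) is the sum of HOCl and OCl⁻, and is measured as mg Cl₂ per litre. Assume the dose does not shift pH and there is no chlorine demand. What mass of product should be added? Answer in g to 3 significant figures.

[OCl⁻]/[HOCl] = 10^(pH − pKa) = 10^(7.1 − 7.54) = 0.3631; fraction as HOCl = 1/(1 + 0.3631) = 0.7336.
Free chlorine required for 0.64 ppm HOCl: 0.64 / 0.7336 = 0.8724 ppm.
FC to add: 0.8724 − 0.6 = 0.2724 mg/L as Cl₂.
Cl₂ equivalent: 0.2724 mg/L × 468,000 L = 127.5 g.
Product at 70.1% available Cl: 127.5 / 0.701 = 181.8 g.

182 g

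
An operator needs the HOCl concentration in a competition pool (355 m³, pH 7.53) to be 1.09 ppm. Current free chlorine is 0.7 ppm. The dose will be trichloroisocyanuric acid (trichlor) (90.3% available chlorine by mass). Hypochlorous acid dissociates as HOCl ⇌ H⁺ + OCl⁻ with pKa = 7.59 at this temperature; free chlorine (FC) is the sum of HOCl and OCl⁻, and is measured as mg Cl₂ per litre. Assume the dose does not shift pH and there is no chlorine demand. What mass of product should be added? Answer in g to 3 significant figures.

527 g

Volume: 355 m³ = 355,000 L.
[OCl⁻]/[HOCl] = 10^(pH − pKa) = 10^(7.53 − 7.59) = 0.871; fraction as HOCl = 1/(1 + 0.871) = 0.5345.
Free chlorine required for 1.09 ppm HOCl: 1.09 / 0.5345 = 2.039 ppm.
FC to add: 2.039 − 0.7 = 1.339 mg/L as Cl₂.
Cl₂ equivalent: 1.339 mg/L × 355,000 L = 475.5 g.
Product at 90.3% available Cl: 475.5 / 0.903 = 526.5 g.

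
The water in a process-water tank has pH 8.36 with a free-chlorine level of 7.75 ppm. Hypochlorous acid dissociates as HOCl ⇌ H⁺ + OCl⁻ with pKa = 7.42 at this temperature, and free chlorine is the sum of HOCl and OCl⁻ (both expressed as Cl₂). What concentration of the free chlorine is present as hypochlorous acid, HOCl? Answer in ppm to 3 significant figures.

0.798 ppm

[OCl⁻]/[HOCl] = 10^(pH − pKa) = 10^(8.36 − 7.42) = 10^0.94 = 8.71.
Fraction as HOCl = 1 / (1 + 8.71) = 0.103.
HOCl = 0.103 × 7.75 ppm = 0.7982 ppm.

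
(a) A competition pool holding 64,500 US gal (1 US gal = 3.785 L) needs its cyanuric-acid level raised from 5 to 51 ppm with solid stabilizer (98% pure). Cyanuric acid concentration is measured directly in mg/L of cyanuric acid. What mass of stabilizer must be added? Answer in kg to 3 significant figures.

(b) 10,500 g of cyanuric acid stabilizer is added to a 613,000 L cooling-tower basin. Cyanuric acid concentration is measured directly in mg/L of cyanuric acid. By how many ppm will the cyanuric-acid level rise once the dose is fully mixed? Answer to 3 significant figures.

(a) 11.5 kg; (b) 17.1 ppm

(a) Volume: 64,500 US gal × 3.785 L/gal = 244,132 L.
(a) CYA to add: (51 − 5) = 46 mg/L × 244,132 L = 11,230 g cyanuric acid.
(a) At 98% purity: 11,230 / 0.98 = 11,460 g product.

(b) Rise: 10,500 g / 613,000 L × 1000 = 17.13 mg/L.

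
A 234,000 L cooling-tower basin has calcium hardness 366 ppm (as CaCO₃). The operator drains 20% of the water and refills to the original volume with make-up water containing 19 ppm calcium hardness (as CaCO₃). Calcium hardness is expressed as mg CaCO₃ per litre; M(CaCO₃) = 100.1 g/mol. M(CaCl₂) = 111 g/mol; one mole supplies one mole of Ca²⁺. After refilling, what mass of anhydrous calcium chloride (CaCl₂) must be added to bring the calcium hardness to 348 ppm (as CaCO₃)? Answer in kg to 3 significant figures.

13.3 kg

After draining 20% and refilling: 366 × 0.80 + 19 × 0.20 = 296.6 ppm.
Deficit to target: 348 − 296.6 = 51.4 mg/L.
As CaCO₃: 51.4 mg/L × 234,000 L = 12,030 g; ÷ 100.1 = 120.2 mol Ca²⁺.
Mass: 120.2 × 111 = 13,340 g.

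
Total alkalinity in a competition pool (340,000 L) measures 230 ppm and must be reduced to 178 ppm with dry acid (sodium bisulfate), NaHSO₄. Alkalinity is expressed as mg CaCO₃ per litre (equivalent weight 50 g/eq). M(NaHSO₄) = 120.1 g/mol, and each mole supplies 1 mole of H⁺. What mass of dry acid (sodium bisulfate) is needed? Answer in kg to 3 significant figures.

Alkalinity to neutralize: (230 − 178) = 52 mg/L as CaCO₃ × 340,000 L = 17,680 g as CaCO₃.
Equivalents of H⁺ required: 17,680 ÷ 50 g/eq = 353.6 eq = 353.6 mol NaHSO₄.
Mass of NaHSO₄: 353.6 × 120.1 = 42,470 g.

42.5 kg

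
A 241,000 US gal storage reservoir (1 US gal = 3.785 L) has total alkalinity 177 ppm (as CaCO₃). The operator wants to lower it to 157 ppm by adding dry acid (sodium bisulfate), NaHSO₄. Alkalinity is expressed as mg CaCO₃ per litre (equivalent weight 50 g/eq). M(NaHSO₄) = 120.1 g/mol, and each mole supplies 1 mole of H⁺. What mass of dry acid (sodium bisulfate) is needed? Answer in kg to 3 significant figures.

43.8 kg

Volume: 241,000 US gal × 3.785 L/gal = 912,185 L.
Alkalinity to neutralize: (177 − 157) = 20 mg/L as CaCO₃ × 912,185 L = 18,240 g as CaCO₃.
Equivalents of H⁺ required: 18,240 ÷ 50 g/eq = 364.9 eq = 364.9 mol NaHSO₄.
Mass of NaHSO₄: 364.9 × 120.1 = 43,820 g.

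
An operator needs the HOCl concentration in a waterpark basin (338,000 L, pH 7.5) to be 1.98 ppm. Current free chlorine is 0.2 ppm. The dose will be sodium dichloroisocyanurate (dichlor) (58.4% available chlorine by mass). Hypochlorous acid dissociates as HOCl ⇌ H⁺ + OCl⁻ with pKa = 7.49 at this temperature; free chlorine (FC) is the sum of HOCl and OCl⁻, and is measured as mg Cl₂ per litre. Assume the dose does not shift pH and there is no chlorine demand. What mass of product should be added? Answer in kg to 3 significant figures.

2.20 kg

[OCl⁻]/[HOCl] = 10^(pH − pKa) = 10^(7.5 − 7.49) = 1.023; fraction as HOCl = 1/(1 + 1.023) = 0.4942.
Free chlorine required for 1.98 ppm HOCl: 1.98 / 0.4942 = 4.006 ppm.
FC to add: 4.006 − 0.2 = 3.806 mg/L as Cl₂.
Cl₂ equivalent: 3.806 mg/L × 338,000 L = 1286 g.
Product at 58.4% available Cl: 1286 / 0.584 = 2203 g.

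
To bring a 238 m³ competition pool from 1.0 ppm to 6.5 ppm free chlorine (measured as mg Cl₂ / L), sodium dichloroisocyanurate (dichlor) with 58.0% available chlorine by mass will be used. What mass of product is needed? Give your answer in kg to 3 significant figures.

2.26 kg

Volume: 238 m³ = 238,000 L.
Chlorine deficit: 6.5 − 1.0 = 5.5 ppm = 5.5 mg/L as Cl₂.
Cl₂ equivalent needed: 5.5 mg/L × 238,000 L = 1,309,000 mg = 1309 g.
Product at 58.0% available chlorine: 1309 / 0.58 = 2257 g.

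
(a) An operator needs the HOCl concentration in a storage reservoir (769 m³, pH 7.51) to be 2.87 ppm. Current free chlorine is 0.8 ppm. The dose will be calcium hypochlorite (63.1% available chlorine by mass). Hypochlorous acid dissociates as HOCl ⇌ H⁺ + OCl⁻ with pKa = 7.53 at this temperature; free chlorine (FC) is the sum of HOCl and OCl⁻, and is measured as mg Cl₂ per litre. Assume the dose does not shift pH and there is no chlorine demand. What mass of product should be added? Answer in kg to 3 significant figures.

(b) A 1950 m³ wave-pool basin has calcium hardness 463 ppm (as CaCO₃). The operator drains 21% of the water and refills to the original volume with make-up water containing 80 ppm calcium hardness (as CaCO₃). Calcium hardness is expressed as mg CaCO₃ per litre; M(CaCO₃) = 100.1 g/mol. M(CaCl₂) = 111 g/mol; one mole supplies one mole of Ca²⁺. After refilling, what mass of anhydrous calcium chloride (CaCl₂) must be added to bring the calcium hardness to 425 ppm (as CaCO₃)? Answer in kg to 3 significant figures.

(a) Volume: 769 m³ = 769,000 L.
(a) [OCl⁻]/[HOCl] = 10^(pH − pKa) = 10^(7.51 − 7.53) = 0.955; fraction as HOCl = 1/(1 + 0.955) = 0.5115.
(a) Free chlorine required for 2.87 ppm HOCl: 2.87 / 0.5115 = 5.611 ppm.
(a) FC to add: 5.611 − 0.8 = 4.811 mg/L as Cl₂.
(a) Cl₂ equivalent: 4.811 mg/L × 769,000 L = 3700 g.
(a) Product at 63.1% available Cl: 3700 / 0.631 = 5863 g.

(b) Volume: 1950 m³ = 1,950,000 L.
(b) After draining 21% and refilling: 463 × 0.79 + 80 × 0.21 = 382.57 ppm.
(b) Deficit to target: 425 − 382.57 = 42.43 mg/L.
(b) As CaCO₃: 42.43 mg/L × 1,950,000 L = 82,740 g; ÷ 100.1 = 826.6 mol Ca²⁺.
(b) Mass: 826.6 × 111 = 91,750 g.

(a) 5.86 kg; (b) 91.7 kg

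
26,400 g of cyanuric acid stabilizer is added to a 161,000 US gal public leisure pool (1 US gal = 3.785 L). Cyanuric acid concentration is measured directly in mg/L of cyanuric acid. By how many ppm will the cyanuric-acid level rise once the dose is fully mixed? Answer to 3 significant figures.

Volume: 161,000 US gal × 3.785 L/gal = 609,385 L.
Rise: 26,400 g / 609,385 L × 1000 = 43.32 mg/L.

43.3 ppm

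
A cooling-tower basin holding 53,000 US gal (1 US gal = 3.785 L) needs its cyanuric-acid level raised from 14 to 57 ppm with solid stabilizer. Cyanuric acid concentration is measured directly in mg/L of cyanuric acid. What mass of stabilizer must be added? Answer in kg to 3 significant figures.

8.63 kg

Volume: 53,000 US gal × 3.785 L/gal = 200,605 L.
CYA to add: (57 − 14) = 43 mg/L × 200,605 L = 8626 g cyanuric acid.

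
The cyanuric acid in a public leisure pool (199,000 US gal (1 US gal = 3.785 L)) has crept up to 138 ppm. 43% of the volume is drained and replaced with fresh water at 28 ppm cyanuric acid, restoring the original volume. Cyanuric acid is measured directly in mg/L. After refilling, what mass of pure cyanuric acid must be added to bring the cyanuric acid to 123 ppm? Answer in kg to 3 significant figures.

Volume: 199,000 US gal × 3.785 L/gal = 753,215 L.
After draining 43% and refilling: 138 × 0.57 + 28 × 0.43 = 90.7 ppm.
Deficit to target: 123 − 90.7 = 32.3 mg/L.
Mass: 32.3 mg/L × 753,215 L = 24,330 g cyanuric acid.

24.3 kg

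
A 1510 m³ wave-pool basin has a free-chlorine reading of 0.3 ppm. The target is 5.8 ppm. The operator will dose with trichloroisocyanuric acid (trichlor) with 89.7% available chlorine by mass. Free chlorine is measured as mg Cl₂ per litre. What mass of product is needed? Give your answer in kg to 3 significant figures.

Volume: 1510 m³ = 1,510,000 L.
Chlorine deficit: 5.8 − 0.3 = 5.5 ppm = 5.5 mg/L as Cl₂.
Cl₂ equivalent needed: 5.5 mg/L × 1,510,000 L = 8,305,000 mg = 8305 g.
Product at 89.7% available chlorine: 8305 / 0.897 = 9259 g.

9.26 kg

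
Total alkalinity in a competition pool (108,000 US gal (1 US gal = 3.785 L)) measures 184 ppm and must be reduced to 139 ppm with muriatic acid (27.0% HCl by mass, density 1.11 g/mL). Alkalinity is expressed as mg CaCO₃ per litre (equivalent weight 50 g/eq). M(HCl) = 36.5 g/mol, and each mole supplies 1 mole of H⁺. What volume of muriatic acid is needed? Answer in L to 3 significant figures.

44.8 L

Volume: 108,000 US gal × 3.785 L/gal = 408,780 L.
Alkalinity to neutralize: (184 − 139) = 45 mg/L as CaCO₃ × 408,780 L = 18,400 g as CaCO₃.
Equivalents of H⁺ required: 18,400 ÷ 50 g/eq = 367.9 eq = 367.9 mol HCl.
Mass of HCl: 367.9 × 36.5 = 13,430 g.
Mass of 27.0% solution: 13,430 / 0.27 = 49,730 g.
Volume: 49,730 g ÷ 1.11 g/mL = 44,810 mL.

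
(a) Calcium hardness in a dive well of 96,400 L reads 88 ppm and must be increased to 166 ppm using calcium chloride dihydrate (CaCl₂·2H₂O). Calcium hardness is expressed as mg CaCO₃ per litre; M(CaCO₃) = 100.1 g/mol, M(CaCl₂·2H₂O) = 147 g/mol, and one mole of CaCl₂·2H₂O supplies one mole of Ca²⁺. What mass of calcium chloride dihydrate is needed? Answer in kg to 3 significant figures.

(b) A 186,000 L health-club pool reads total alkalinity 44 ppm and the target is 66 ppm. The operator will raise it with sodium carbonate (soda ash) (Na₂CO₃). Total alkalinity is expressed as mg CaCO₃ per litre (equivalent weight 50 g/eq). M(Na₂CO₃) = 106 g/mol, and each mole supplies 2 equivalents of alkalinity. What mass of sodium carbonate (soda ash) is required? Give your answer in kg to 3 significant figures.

(a) 11.0 kg; (b) 4.34 kg

(a) Hardness to add: (166 − 88) = 78 mg/L as CaCO₃ × 96,400 L = 7519 g as CaCO₃.
(a) Moles of Ca²⁺ (1 mol Ca²⁺ ≡ 1 mol CaCO₃): 7519 / 100.1 g/mol = 75.12 mol.
(a) Mass of CaCl₂·2H₂O: 75.12 × 147 = 11,040 g.

(b) Alkalinity to add: (66 − 44) = 22 mg/L as CaCO₃ × 186,000 L = 4092 g as CaCO₃.
(b) Equivalents: 4092 g ÷ 50 g/eq = 81.84 eq.
(b) Each mole of Na₂CO₃ supplies 2 eq, so 81.84 / 2 = 40.92 mol.
(b) Mass: 40.92 mol × 106 g/mol = 4338 g.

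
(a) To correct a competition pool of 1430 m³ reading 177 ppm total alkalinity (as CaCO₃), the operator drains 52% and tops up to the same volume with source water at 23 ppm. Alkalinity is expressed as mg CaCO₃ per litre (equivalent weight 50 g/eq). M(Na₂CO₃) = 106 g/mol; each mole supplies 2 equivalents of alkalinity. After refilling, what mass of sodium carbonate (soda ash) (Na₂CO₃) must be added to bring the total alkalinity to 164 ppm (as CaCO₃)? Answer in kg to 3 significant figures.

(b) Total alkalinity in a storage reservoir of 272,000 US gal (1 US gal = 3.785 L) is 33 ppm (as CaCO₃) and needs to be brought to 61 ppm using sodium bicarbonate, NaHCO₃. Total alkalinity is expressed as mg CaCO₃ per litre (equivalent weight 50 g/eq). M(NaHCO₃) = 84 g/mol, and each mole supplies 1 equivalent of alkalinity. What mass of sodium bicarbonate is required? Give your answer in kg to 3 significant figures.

(a) 102 kg; (b) 48.4 kg

(a) Volume: 1430 m³ = 1,430,000 L.
(a) After draining 52% and refilling: 177 × 0.48 + 23 × 0.52 = 96.92 ppm.
(a) Deficit to target: 164 − 96.92 = 67.08 mg/L.
(a) As CaCO₃: 67.08 mg/L × 1,430,000 L = 95,920 g; ÷ 50 g/eq ÷ 2 = 959.2 mol Na₂CO₃.
(a) Mass: 959.2 × 106 = 101,700 g.

(b) Volume: 272,000 US gal × 3.785 L/gal = 1,029,520 L.
(b) Alkalinity to add: (61 − 33) = 28 mg/L as CaCO₃ × 1,029,520 L = 28,830 g as CaCO₃.
(b) Equivalents: 28,830 g ÷ 50 g/eq = 576.5 eq.
(b) NaHCO₃ supplies 1 eq per mole → 576.5 mol.
(b) Mass: 576.5 mol × 84 g/mol = 48,430 g.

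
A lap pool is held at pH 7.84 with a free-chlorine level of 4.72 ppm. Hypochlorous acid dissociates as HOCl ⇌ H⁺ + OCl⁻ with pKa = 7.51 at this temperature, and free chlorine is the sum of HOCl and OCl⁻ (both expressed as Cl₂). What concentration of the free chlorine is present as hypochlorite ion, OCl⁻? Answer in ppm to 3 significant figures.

3.22 ppm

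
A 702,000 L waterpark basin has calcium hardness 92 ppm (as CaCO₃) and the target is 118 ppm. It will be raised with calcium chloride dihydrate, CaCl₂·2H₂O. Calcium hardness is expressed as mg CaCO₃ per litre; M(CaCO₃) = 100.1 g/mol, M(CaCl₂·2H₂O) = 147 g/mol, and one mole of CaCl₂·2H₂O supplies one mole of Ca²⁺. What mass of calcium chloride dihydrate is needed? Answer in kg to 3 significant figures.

26.8 kg

Hardness to add: (118 − 92) = 26 mg/L as CaCO₃ × 702,000 L = 18,250 g as CaCO₃.
Moles of Ca²⁺ (1 mol Ca²⁺ ≡ 1 mol CaCO₃): 18,250 / 100.1 g/mol = 182.3 mol.
Mass of CaCl₂·2H₂O: 182.3 × 147 = 26,800 g.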